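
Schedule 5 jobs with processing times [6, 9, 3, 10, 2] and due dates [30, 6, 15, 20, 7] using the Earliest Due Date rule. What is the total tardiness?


Sort by due date (EDD order): [(9, 6), (2, 7), (3, 15), (10, 20), (6, 30)]
Compute completion times and tardiness:
  Job 1: p=9, d=6, C=9, tardiness=max(0,9-6)=3
  Job 2: p=2, d=7, C=11, tardiness=max(0,11-7)=4
  Job 3: p=3, d=15, C=14, tardiness=max(0,14-15)=0
  Job 4: p=10, d=20, C=24, tardiness=max(0,24-20)=4
  Job 5: p=6, d=30, C=30, tardiness=max(0,30-30)=0
Total tardiness = 11

11


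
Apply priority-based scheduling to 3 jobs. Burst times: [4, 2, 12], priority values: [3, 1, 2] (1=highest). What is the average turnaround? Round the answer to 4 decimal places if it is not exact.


Sort by priority (ascending = highest first):
Order: [(1, 2), (2, 12), (3, 4)]
Completion times:
  Priority 1, burst=2, C=2
  Priority 2, burst=12, C=14
  Priority 3, burst=4, C=18
Average turnaround = 34/3 = 11.3333

11.3333


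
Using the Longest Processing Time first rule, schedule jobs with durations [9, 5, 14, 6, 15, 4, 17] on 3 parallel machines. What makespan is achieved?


Sort jobs in decreasing order (LPT): [17, 15, 14, 9, 6, 5, 4]
Assign each job to the least loaded machine:
  Machine 1: jobs [17, 5], load = 22
  Machine 2: jobs [15, 6, 4], load = 25
  Machine 3: jobs [14, 9], load = 23
Makespan = max load = 25

25


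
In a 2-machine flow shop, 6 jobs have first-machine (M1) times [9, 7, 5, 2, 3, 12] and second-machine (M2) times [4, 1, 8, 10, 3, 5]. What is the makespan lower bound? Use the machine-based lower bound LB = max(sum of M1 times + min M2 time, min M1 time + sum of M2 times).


LB1 = sum(M1 times) + min(M2 times) = 38 + 1 = 39
LB2 = min(M1 times) + sum(M2 times) = 2 + 31 = 33
Lower bound = max(LB1, LB2) = max(39, 33) = 39

39


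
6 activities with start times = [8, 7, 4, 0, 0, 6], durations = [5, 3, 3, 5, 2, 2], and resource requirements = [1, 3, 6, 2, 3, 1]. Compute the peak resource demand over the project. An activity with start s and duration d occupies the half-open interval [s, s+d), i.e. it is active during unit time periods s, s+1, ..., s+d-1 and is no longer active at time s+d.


Each activity i is active on [start_i, start_i + duration_i).
Compute total resource usage per time slot:
  t=0: active resources = [2, 3], total = 5
  t=1: active resources = [2, 3], total = 5
  t=2: active resources = [2], total = 2
  t=3: active resources = [2], total = 2
  t=4: active resources = [6, 2], total = 8
  t=5: active resources = [6], total = 6
  t=6: active resources = [6, 1], total = 7
  t=7: active resources = [3, 1], total = 4
  t=8: active resources = [1, 3], total = 4
  t=9: active resources = [1, 3], total = 4
  t=10: active resources = [1], total = 1
  t=11: active resources = [1], total = 1
  t=12: active resources = [1], total = 1
Peak resource demand = 8

8


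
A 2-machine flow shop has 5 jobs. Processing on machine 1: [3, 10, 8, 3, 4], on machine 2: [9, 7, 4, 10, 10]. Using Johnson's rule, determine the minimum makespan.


Apply Johnson's rule:
  Group 1 (a <= b): [(1, 3, 9), (4, 3, 10), (5, 4, 10)]
  Group 2 (a > b): [(2, 10, 7), (3, 8, 4)]
Optimal job order: [1, 4, 5, 2, 3]
Schedule:
  Job 1: M1 done at 3, M2 done at 12
  Job 4: M1 done at 6, M2 done at 22
  Job 5: M1 done at 10, M2 done at 32
  Job 2: M1 done at 20, M2 done at 39
  Job 3: M1 done at 28, M2 done at 43
Makespan = 43

43


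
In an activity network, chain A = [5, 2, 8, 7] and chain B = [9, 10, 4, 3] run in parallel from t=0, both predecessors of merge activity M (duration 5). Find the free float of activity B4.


ES(B4) = sum of predecessors on chain B = 23
EF(B4) = ES + duration = 23 + 3 = 26
Successor of B4 is M. ES(M) = max(sum(A), sum(B)) = max(22, 26) = 26
Free float = ES(successor) - EF(current) = 26 - 26 = 0

0


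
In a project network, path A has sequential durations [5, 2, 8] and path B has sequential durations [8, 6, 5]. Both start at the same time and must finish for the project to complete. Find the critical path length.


Path A total = 5 + 2 + 8 = 15
Path B total = 8 + 6 + 5 = 19
Critical path = longest path = max(15, 19) = 19

19


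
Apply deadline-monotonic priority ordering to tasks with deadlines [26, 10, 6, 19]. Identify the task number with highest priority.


Sort tasks by relative deadline (ascending):
  Task 3: deadline = 6
  Task 2: deadline = 10
  Task 4: deadline = 19
  Task 1: deadline = 26
Priority order (highest first): [3, 2, 4, 1]
Highest priority task = 3

3


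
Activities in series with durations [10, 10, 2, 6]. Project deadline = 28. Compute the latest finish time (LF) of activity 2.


LF(activity 2) = deadline - sum of successor durations
Successors: activities 3 through 4 with durations [2, 6]
Sum of successor durations = 8
LF = 28 - 8 = 20

20


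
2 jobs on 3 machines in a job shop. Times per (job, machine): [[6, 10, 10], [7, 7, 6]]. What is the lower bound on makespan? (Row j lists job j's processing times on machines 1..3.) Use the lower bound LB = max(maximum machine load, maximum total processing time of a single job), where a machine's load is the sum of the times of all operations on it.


Machine loads:
  Machine 1: 6 + 7 = 13
  Machine 2: 10 + 7 = 17
  Machine 3: 10 + 6 = 16
Max machine load = 17
Job totals:
  Job 1: 26
  Job 2: 20
Max job total = 26
Lower bound = max(17, 26) = 26

26


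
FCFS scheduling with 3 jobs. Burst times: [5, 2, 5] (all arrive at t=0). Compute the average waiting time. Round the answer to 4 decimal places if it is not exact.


FCFS order (as given): [5, 2, 5]
Waiting times:
  Job 1: wait = 0
  Job 2: wait = 5
  Job 3: wait = 7
Sum of waiting times = 12
Average waiting time = 12/3 = 4.0

4.0


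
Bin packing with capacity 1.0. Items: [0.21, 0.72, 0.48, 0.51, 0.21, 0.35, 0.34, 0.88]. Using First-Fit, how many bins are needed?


Place items sequentially using First-Fit:
  Item 0.21 -> new Bin 1
  Item 0.72 -> Bin 1 (now 0.93)
  Item 0.48 -> new Bin 2
  Item 0.51 -> Bin 2 (now 0.99)
  Item 0.21 -> new Bin 3
  Item 0.35 -> Bin 3 (now 0.56)
  Item 0.34 -> Bin 3 (now 0.9)
  Item 0.88 -> new Bin 4
Total bins used = 4

4


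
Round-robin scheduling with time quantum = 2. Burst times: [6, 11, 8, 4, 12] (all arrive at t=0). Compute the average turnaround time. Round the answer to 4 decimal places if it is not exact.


Time quantum = 2
Execution trace:
  J1 runs 2 units, time = 2
  J2 runs 2 units, time = 4
  J3 runs 2 units, time = 6
  J4 runs 2 units, time = 8
  J5 runs 2 units, time = 10
  J1 runs 2 units, time = 12
  J2 runs 2 units, time = 14
  J3 runs 2 units, time = 16
  J4 runs 2 units, time = 18
  J5 runs 2 units, time = 20
  J1 runs 2 units, time = 22
  J2 runs 2 units, time = 24
  J3 runs 2 units, time = 26
  J5 runs 2 units, time = 28
  J2 runs 2 units, time = 30
  J3 runs 2 units, time = 32
  J5 runs 2 units, time = 34
  J2 runs 2 units, time = 36
  J5 runs 2 units, time = 38
  J2 runs 1 units, time = 39
  J5 runs 2 units, time = 41
Finish times: [22, 39, 32, 18, 41]
Average turnaround = 152/5 = 30.4

30.4


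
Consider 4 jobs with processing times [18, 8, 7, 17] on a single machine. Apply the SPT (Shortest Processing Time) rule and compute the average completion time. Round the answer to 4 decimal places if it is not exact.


Sort jobs by processing time (SPT order): [7, 8, 17, 18]
Compute completion times sequentially:
  Job 1: processing = 7, completes at 7
  Job 2: processing = 8, completes at 15
  Job 3: processing = 17, completes at 32
  Job 4: processing = 18, completes at 50
Sum of completion times = 104
Average completion time = 104/4 = 26.0

26.0


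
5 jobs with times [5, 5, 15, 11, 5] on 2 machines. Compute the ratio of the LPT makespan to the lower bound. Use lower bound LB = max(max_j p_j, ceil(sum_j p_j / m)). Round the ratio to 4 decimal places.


LPT order: [15, 11, 5, 5, 5]
Machine loads after assignment: [20, 21]
LPT makespan = 21
Lower bound = max(max_job, ceil(total/2)) = max(15, 21) = 21
Ratio = 21 / 21 = 1.0

1.0


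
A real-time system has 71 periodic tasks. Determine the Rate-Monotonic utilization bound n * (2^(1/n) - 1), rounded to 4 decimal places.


Compute 2^(1/71) = 1.0098104463
Subtract 1: 1.0098104463 - 1 = 0.0098104463
Multiply by n: 71 * 0.0098104463 = 0.6965416873
Round to 4 dp: 0.6965

0.6965


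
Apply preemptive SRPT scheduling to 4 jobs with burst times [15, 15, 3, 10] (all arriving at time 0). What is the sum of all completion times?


Since all jobs arrive at t=0, SRPT equals SPT ordering.
SPT order: [3, 10, 15, 15]
Completion times:
  Job 1: p=3, C=3
  Job 2: p=10, C=13
  Job 3: p=15, C=28
  Job 4: p=15, C=43
Total completion time = 3 + 13 + 28 + 43 = 87

87


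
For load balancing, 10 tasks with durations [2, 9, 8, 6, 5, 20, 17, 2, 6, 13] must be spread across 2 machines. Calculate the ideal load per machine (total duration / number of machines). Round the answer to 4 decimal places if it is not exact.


Total processing time = 2 + 9 + 8 + 6 + 5 + 20 + 17 + 2 + 6 + 13 = 88
Number of machines = 2
Ideal balanced load = 88 / 2 = 44.0

44.0


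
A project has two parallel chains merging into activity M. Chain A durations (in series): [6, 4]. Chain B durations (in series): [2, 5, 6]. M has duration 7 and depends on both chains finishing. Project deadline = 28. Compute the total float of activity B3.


Forward pass: ES(B3) = sum of predecessors on chain B = 7
EF = ES + duration = 7 + 6 = 13
Backward pass: LF(M) = deadline = 28; LS(M) = 28 - 7 = 21
LF(B3) = LS(M) - sum(successors on chain B) = 21 - 0 = 21
LS = LF - duration = 21 - 6 = 15
Total float = LS - ES = 15 - 7 = 8

8


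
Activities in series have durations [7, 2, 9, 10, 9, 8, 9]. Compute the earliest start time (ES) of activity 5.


Activity 5 starts after activities 1 through 4 complete.
Predecessor durations: [7, 2, 9, 10]
ES = 7 + 2 + 9 + 10 = 28

28


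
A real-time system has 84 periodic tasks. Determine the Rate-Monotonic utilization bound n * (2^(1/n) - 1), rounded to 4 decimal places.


Compute 2^(1/84) = 1.0082858917
Subtract 1: 1.0082858917 - 1 = 0.0082858917
Multiply by n: 84 * 0.0082858917 = 0.6960149028
Round to 4 dp: 0.6960

0.6960


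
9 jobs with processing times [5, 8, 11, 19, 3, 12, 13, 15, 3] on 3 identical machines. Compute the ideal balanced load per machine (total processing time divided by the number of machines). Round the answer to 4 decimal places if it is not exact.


Total processing time = 5 + 8 + 11 + 19 + 3 + 12 + 13 + 15 + 3 = 89
Number of machines = 3
Ideal balanced load = 89 / 3 = 29.6667

29.6667


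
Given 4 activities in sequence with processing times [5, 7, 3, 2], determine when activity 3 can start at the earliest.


Activity 3 starts after activities 1 through 2 complete.
Predecessor durations: [5, 7]
ES = 5 + 7 = 12

12


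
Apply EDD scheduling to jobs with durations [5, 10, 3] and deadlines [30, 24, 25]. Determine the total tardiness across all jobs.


Sort by due date (EDD order): [(10, 24), (3, 25), (5, 30)]
Compute completion times and tardiness:
  Job 1: p=10, d=24, C=10, tardiness=max(0,10-24)=0
  Job 2: p=3, d=25, C=13, tardiness=max(0,13-25)=0
  Job 3: p=5, d=30, C=18, tardiness=max(0,18-30)=0
Total tardiness = 0

0


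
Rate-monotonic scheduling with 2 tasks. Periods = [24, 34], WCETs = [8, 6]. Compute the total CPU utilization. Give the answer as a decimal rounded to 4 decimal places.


Compute individual utilizations (exact fractions):
  Task 1: C/T = 8/24 = 1/3 (approx. 0.3333)
  Task 2: C/T = 6/34 = 3/17 (approx. 0.1765)
Total utilization U = 1/3 + 3/17 = 26/51
Rounded to 4 decimal places: U = 0.5098
RM (Liu & Layland) bound for 2 tasks = 0.828427; compare with U = 26/51 (approx. 0.509804)
U <= bound, so schedulable by RM sufficient condition.

0.5098


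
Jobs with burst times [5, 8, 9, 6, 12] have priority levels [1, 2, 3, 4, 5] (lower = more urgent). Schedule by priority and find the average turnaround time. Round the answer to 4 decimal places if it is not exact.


Sort by priority (ascending = highest first):
Order: [(1, 5), (2, 8), (3, 9), (4, 6), (5, 12)]
Completion times:
  Priority 1, burst=5, C=5
  Priority 2, burst=8, C=13
  Priority 3, burst=9, C=22
  Priority 4, burst=6, C=28
  Priority 5, burst=12, C=40
Average turnaround = 108/5 = 21.6

21.6


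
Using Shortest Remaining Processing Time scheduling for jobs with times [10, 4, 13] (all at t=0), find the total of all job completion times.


Since all jobs arrive at t=0, SRPT equals SPT ordering.
SPT order: [4, 10, 13]
Completion times:
  Job 1: p=4, C=4
  Job 2: p=10, C=14
  Job 3: p=13, C=27
Total completion time = 4 + 14 + 27 = 45

45


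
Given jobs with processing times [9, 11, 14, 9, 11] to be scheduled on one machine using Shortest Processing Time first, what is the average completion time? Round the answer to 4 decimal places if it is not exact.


Sort jobs by processing time (SPT order): [9, 9, 11, 11, 14]
Compute completion times sequentially:
  Job 1: processing = 9, completes at 9
  Job 2: processing = 9, completes at 18
  Job 3: processing = 11, completes at 29
  Job 4: processing = 11, completes at 40
  Job 5: processing = 14, completes at 54
Sum of completion times = 150
Average completion time = 150/5 = 30.0

30.0


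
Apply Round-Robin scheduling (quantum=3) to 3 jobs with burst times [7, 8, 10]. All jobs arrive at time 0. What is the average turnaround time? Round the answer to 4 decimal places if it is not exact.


Time quantum = 3
Execution trace:
  J1 runs 3 units, time = 3
  J2 runs 3 units, time = 6
  J3 runs 3 units, time = 9
  J1 runs 3 units, time = 12
  J2 runs 3 units, time = 15
  J3 runs 3 units, time = 18
  J1 runs 1 units, time = 19
  J2 runs 2 units, time = 21
  J3 runs 3 units, time = 24
  J3 runs 1 units, time = 25
Finish times: [19, 21, 25]
Average turnaround = 65/3 = 21.6667

21.6667


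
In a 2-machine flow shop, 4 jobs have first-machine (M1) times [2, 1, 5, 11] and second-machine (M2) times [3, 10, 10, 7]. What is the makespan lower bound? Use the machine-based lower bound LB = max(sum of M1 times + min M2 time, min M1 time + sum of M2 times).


LB1 = sum(M1 times) + min(M2 times) = 19 + 3 = 22
LB2 = min(M1 times) + sum(M2 times) = 1 + 30 = 31
Lower bound = max(LB1, LB2) = max(22, 31) = 31

31


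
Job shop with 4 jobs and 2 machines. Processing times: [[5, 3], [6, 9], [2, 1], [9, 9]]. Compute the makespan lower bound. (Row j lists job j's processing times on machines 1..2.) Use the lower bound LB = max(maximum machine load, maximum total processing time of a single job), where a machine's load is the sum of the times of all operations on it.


Machine loads:
  Machine 1: 5 + 6 + 2 + 9 = 22
  Machine 2: 3 + 9 + 1 + 9 = 22
Max machine load = 22
Job totals:
  Job 1: 8
  Job 2: 15
  Job 3: 3
  Job 4: 18
Max job total = 18
Lower bound = max(22, 18) = 22

22


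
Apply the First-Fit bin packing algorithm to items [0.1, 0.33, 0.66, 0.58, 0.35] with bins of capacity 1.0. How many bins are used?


Place items sequentially using First-Fit:
  Item 0.1 -> new Bin 1
  Item 0.33 -> Bin 1 (now 0.43)
  Item 0.66 -> new Bin 2
  Item 0.58 -> new Bin 3
  Item 0.35 -> Bin 1 (now 0.78)
Total bins used = 3

3


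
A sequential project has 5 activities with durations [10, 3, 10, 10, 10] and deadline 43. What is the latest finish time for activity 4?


LF(activity 4) = deadline - sum of successor durations
Successors: activities 5 through 5 with durations [10]
Sum of successor durations = 10
LF = 43 - 10 = 33

33


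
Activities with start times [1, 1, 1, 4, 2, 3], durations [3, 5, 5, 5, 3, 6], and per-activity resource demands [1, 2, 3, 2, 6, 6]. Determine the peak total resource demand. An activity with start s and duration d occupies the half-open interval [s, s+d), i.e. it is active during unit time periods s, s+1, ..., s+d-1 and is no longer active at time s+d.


Each activity i is active on [start_i, start_i + duration_i).
Compute total resource usage per time slot:
  t=0: active resources = [], total = 0
  t=1: active resources = [1, 2, 3], total = 6
  t=2: active resources = [1, 2, 3, 6], total = 12
  t=3: active resources = [1, 2, 3, 6, 6], total = 18
  t=4: active resources = [2, 3, 2, 6, 6], total = 19
  t=5: active resources = [2, 3, 2, 6], total = 13
  t=6: active resources = [2, 6], total = 8
  t=7: active resources = [2, 6], total = 8
  t=8: active resources = [2, 6], total = 8
Peak resource demand = 19

19


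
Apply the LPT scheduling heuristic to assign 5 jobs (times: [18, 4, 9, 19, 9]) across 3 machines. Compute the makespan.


Sort jobs in decreasing order (LPT): [19, 18, 9, 9, 4]
Assign each job to the least loaded machine:
  Machine 1: jobs [19], load = 19
  Machine 2: jobs [18, 4], load = 22
  Machine 3: jobs [9, 9], load = 18
Makespan = max load = 22

22


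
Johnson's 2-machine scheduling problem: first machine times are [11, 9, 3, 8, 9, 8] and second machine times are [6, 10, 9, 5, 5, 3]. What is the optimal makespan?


Apply Johnson's rule:
  Group 1 (a <= b): [(3, 3, 9), (2, 9, 10)]
  Group 2 (a > b): [(1, 11, 6), (4, 8, 5), (5, 9, 5), (6, 8, 3)]
Optimal job order: [3, 2, 1, 4, 5, 6]
Schedule:
  Job 3: M1 done at 3, M2 done at 12
  Job 2: M1 done at 12, M2 done at 22
  Job 1: M1 done at 23, M2 done at 29
  Job 4: M1 done at 31, M2 done at 36
  Job 5: M1 done at 40, M2 done at 45
  Job 6: M1 done at 48, M2 done at 51
Makespan = 51

51


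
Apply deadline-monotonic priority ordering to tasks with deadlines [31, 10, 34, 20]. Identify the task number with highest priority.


Sort tasks by relative deadline (ascending):
  Task 2: deadline = 10
  Task 4: deadline = 20
  Task 1: deadline = 31
  Task 3: deadline = 34
Priority order (highest first): [2, 4, 1, 3]
Highest priority task = 2

2


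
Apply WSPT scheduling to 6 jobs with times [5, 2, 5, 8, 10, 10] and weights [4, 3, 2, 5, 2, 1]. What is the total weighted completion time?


Compute p/w ratios and sort ascending (WSPT): [(2, 3), (5, 4), (8, 5), (5, 2), (10, 2), (10, 1)]
Compute weighted completion times:
  Job (p=2,w=3): C=2, w*C=3*2=6
  Job (p=5,w=4): C=7, w*C=4*7=28
  Job (p=8,w=5): C=15, w*C=5*15=75
  Job (p=5,w=2): C=20, w*C=2*20=40
  Job (p=10,w=2): C=30, w*C=2*30=60
  Job (p=10,w=1): C=40, w*C=1*40=40
Total weighted completion time = 249

249


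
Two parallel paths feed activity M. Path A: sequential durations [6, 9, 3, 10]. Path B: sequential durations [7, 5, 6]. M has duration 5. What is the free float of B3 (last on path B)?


ES(B3) = sum of predecessors on chain B = 12
EF(B3) = ES + duration = 12 + 6 = 18
Successor of B3 is M. ES(M) = max(sum(A), sum(B)) = max(28, 18) = 28
Free float = ES(successor) - EF(current) = 28 - 18 = 10

10


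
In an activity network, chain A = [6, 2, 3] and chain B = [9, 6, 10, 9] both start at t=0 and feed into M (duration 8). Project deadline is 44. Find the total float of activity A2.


Forward pass: ES(A2) = sum of predecessors on chain A = 6
EF = ES + duration = 6 + 2 = 8
Backward pass: LF(M) = deadline = 44; LS(M) = 44 - 8 = 36
LF(A2) = LS(M) - sum(successors on chain A) = 36 - 3 = 33
LS = LF - duration = 33 - 2 = 31
Total float = LS - ES = 31 - 6 = 25

25


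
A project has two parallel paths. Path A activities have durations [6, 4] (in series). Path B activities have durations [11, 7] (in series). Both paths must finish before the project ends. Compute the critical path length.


Path A total = 6 + 4 = 10
Path B total = 11 + 7 = 18
Critical path = longest path = max(10, 18) = 18

18


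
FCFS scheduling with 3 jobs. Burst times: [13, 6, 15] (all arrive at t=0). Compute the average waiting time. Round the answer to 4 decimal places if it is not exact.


FCFS order (as given): [13, 6, 15]
Waiting times:
  Job 1: wait = 0
  Job 2: wait = 13
  Job 3: wait = 19
Sum of waiting times = 32
Average waiting time = 32/3 = 10.6667

10.6667


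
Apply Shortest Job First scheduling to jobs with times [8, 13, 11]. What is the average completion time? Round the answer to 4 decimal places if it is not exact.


SJF order (ascending): [8, 11, 13]
Completion times:
  Job 1: burst=8, C=8
  Job 2: burst=11, C=19
  Job 3: burst=13, C=32
Average completion = 59/3 = 19.6667

19.6667


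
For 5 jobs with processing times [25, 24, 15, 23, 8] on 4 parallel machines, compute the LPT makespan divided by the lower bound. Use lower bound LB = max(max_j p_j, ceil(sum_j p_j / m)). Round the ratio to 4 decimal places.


LPT order: [25, 24, 23, 15, 8]
Machine loads after assignment: [25, 24, 23, 23]
LPT makespan = 25
Lower bound = max(max_job, ceil(total/4)) = max(25, 24) = 25
Ratio = 25 / 25 = 1.0

1.0


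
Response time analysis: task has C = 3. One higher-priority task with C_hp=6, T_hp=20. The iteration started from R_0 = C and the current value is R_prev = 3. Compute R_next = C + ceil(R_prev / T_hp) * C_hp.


R_next = C + ceil(R_prev / T_hp) * C_hp
ceil(3 / 20) = ceil(0.15) = 1
Interference = 1 * 6 = 6
R_next = 3 + 6 = 9

9


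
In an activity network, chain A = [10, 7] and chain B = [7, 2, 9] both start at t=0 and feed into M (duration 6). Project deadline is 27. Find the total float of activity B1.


Forward pass: ES(B1) = sum of predecessors on chain B = 0
EF = ES + duration = 0 + 7 = 7
Backward pass: LF(M) = deadline = 27; LS(M) = 27 - 6 = 21
LF(B1) = LS(M) - sum(successors on chain B) = 21 - 11 = 10
LS = LF - duration = 10 - 7 = 3
Total float = LS - ES = 3 - 0 = 3

3


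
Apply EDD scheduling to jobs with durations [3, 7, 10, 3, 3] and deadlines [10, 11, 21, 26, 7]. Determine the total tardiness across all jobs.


Sort by due date (EDD order): [(3, 7), (3, 10), (7, 11), (10, 21), (3, 26)]
Compute completion times and tardiness:
  Job 1: p=3, d=7, C=3, tardiness=max(0,3-7)=0
  Job 2: p=3, d=10, C=6, tardiness=max(0,6-10)=0
  Job 3: p=7, d=11, C=13, tardiness=max(0,13-11)=2
  Job 4: p=10, d=21, C=23, tardiness=max(0,23-21)=2
  Job 5: p=3, d=26, C=26, tardiness=max(0,26-26)=0
Total tardiness = 4

4


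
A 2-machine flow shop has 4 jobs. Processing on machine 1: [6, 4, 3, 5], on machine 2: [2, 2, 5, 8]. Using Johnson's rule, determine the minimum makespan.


Apply Johnson's rule:
  Group 1 (a <= b): [(3, 3, 5), (4, 5, 8)]
  Group 2 (a > b): [(1, 6, 2), (2, 4, 2)]
Optimal job order: [3, 4, 1, 2]
Schedule:
  Job 3: M1 done at 3, M2 done at 8
  Job 4: M1 done at 8, M2 done at 16
  Job 1: M1 done at 14, M2 done at 18
  Job 2: M1 done at 18, M2 done at 20
Makespan = 20

20


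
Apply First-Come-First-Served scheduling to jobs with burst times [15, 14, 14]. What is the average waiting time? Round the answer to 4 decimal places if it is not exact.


FCFS order (as given): [15, 14, 14]
Waiting times:
  Job 1: wait = 0
  Job 2: wait = 15
  Job 3: wait = 29
Sum of waiting times = 44
Average waiting time = 44/3 = 14.6667

14.6667


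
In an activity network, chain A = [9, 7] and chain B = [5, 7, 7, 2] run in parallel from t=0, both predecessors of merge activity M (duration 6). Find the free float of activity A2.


ES(A2) = sum of predecessors on chain A = 9
EF(A2) = ES + duration = 9 + 7 = 16
Successor of A2 is M. ES(M) = max(sum(A), sum(B)) = max(16, 21) = 21
Free float = ES(successor) - EF(current) = 21 - 16 = 5

5


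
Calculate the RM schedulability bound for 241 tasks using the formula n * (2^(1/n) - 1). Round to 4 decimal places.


Compute 2^(1/241) = 1.0028802694
Subtract 1: 1.0028802694 - 1 = 0.0028802694
Multiply by n: 241 * 0.0028802694 = 0.6941449254
Round to 4 dp: 0.6941

0.6941


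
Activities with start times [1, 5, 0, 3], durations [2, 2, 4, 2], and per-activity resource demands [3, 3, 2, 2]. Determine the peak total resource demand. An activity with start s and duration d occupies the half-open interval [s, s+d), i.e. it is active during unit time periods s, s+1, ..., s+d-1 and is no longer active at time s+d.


Each activity i is active on [start_i, start_i + duration_i).
Compute total resource usage per time slot:
  t=0: active resources = [2], total = 2
  t=1: active resources = [3, 2], total = 5
  t=2: active resources = [3, 2], total = 5
  t=3: active resources = [2, 2], total = 4
  t=4: active resources = [2], total = 2
  t=5: active resources = [3], total = 3
  t=6: active resources = [3], total = 3
Peak resource demand = 5

5


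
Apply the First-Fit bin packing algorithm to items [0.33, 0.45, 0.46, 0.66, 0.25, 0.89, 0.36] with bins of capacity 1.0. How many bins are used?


Place items sequentially using First-Fit:
  Item 0.33 -> new Bin 1
  Item 0.45 -> Bin 1 (now 0.78)
  Item 0.46 -> new Bin 2
  Item 0.66 -> new Bin 3
  Item 0.25 -> Bin 2 (now 0.71)
  Item 0.89 -> new Bin 4
  Item 0.36 -> new Bin 5
Total bins used = 5

5


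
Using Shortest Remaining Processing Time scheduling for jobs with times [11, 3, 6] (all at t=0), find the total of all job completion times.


Since all jobs arrive at t=0, SRPT equals SPT ordering.
SPT order: [3, 6, 11]
Completion times:
  Job 1: p=3, C=3
  Job 2: p=6, C=9
  Job 3: p=11, C=20
Total completion time = 3 + 9 + 20 = 32

32


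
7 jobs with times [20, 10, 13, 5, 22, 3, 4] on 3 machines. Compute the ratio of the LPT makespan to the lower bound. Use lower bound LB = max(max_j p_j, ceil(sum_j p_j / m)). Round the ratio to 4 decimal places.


LPT order: [22, 20, 13, 10, 5, 4, 3]
Machine loads after assignment: [26, 25, 26]
LPT makespan = 26
Lower bound = max(max_job, ceil(total/3)) = max(22, 26) = 26
Ratio = 26 / 26 = 1.0

1.0


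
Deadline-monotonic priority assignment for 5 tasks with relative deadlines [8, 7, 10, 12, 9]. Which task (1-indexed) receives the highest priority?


Sort tasks by relative deadline (ascending):
  Task 2: deadline = 7
  Task 1: deadline = 8
  Task 5: deadline = 9
  Task 3: deadline = 10
  Task 4: deadline = 12
Priority order (highest first): [2, 1, 5, 3, 4]
Highest priority task = 2

2


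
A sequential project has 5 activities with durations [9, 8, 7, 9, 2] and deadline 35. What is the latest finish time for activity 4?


LF(activity 4) = deadline - sum of successor durations
Successors: activities 5 through 5 with durations [2]
Sum of successor durations = 2
LF = 35 - 2 = 33

33


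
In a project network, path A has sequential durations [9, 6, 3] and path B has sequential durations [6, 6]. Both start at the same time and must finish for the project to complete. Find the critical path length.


Path A total = 9 + 6 + 3 = 18
Path B total = 6 + 6 = 12
Critical path = longest path = max(18, 12) = 18

18


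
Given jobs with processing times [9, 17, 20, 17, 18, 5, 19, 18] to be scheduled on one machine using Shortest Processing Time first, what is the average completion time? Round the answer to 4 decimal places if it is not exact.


Sort jobs by processing time (SPT order): [5, 9, 17, 17, 18, 18, 19, 20]
Compute completion times sequentially:
  Job 1: processing = 5, completes at 5
  Job 2: processing = 9, completes at 14
  Job 3: processing = 17, completes at 31
  Job 4: processing = 17, completes at 48
  Job 5: processing = 18, completes at 66
  Job 6: processing = 18, completes at 84
  Job 7: processing = 19, completes at 103
  Job 8: processing = 20, completes at 123
Sum of completion times = 474
Average completion time = 474/8 = 59.25

59.25


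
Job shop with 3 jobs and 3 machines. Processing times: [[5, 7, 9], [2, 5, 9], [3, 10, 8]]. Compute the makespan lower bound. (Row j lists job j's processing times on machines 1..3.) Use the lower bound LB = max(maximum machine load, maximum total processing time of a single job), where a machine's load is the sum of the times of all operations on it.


Machine loads:
  Machine 1: 5 + 2 + 3 = 10
  Machine 2: 7 + 5 + 10 = 22
  Machine 3: 9 + 9 + 8 = 26
Max machine load = 26
Job totals:
  Job 1: 21
  Job 2: 16
  Job 3: 21
Max job total = 21
Lower bound = max(26, 21) = 26

26


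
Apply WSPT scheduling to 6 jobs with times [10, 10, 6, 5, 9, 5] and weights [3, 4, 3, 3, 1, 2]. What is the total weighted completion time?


Compute p/w ratios and sort ascending (WSPT): [(5, 3), (6, 3), (10, 4), (5, 2), (10, 3), (9, 1)]
Compute weighted completion times:
  Job (p=5,w=3): C=5, w*C=3*5=15
  Job (p=6,w=3): C=11, w*C=3*11=33
  Job (p=10,w=4): C=21, w*C=4*21=84
  Job (p=5,w=2): C=26, w*C=2*26=52
  Job (p=10,w=3): C=36, w*C=3*36=108
  Job (p=9,w=1): C=45, w*C=1*45=45
Total weighted completion time = 337

337


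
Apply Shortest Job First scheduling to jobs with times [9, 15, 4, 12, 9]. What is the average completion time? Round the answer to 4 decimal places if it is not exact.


SJF order (ascending): [4, 9, 9, 12, 15]
Completion times:
  Job 1: burst=4, C=4
  Job 2: burst=9, C=13
  Job 3: burst=9, C=22
  Job 4: burst=12, C=34
  Job 5: burst=15, C=49
Average completion = 122/5 = 24.4

24.4


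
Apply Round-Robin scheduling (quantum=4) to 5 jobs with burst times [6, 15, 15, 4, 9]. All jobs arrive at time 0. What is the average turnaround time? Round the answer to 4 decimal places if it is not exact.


Time quantum = 4
Execution trace:
  J1 runs 4 units, time = 4
  J2 runs 4 units, time = 8
  J3 runs 4 units, time = 12
  J4 runs 4 units, time = 16
  J5 runs 4 units, time = 20
  J1 runs 2 units, time = 22
  J2 runs 4 units, time = 26
  J3 runs 4 units, time = 30
  J5 runs 4 units, time = 34
  J2 runs 4 units, time = 38
  J3 runs 4 units, time = 42
  J5 runs 1 units, time = 43
  J2 runs 3 units, time = 46
  J3 runs 3 units, time = 49
Finish times: [22, 46, 49, 16, 43]
Average turnaround = 176/5 = 35.2

35.2


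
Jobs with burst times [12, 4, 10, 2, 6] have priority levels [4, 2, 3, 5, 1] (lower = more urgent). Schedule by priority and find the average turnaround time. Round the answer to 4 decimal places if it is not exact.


Sort by priority (ascending = highest first):
Order: [(1, 6), (2, 4), (3, 10), (4, 12), (5, 2)]
Completion times:
  Priority 1, burst=6, C=6
  Priority 2, burst=4, C=10
  Priority 3, burst=10, C=20
  Priority 4, burst=12, C=32
  Priority 5, burst=2, C=34
Average turnaround = 102/5 = 20.4

20.4


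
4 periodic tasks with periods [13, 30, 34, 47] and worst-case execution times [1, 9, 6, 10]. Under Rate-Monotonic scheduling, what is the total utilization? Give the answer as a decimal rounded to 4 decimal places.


Compute individual utilizations (exact fractions):
  Task 1: C/T = 1/13 (approx. 0.0769)
  Task 2: C/T = 9/30 = 3/10 (approx. 0.3)
  Task 3: C/T = 6/34 = 3/17 (approx. 0.1765)
  Task 4: C/T = 10/47 (approx. 0.2128)
Total utilization U = 1/13 + 3/10 + 3/17 + 10/47 = 79581/103870
Rounded to 4 decimal places: U = 0.7662
RM (Liu & Layland) bound for 4 tasks = 0.756828; compare with U = 79581/103870 (approx. 0.766160)
bound < U <= 1, so the RM sufficient condition is not met (inconclusive; an exact test such as response-time analysis is needed).

0.7662


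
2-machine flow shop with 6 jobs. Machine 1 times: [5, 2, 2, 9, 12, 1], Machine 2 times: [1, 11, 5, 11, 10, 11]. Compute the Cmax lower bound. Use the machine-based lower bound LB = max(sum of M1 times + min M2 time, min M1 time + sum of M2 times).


LB1 = sum(M1 times) + min(M2 times) = 31 + 1 = 32
LB2 = min(M1 times) + sum(M2 times) = 1 + 49 = 50
Lower bound = max(LB1, LB2) = max(32, 50) = 50

50


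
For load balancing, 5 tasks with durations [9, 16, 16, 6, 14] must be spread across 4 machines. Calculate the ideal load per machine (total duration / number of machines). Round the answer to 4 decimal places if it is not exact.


Total processing time = 9 + 16 + 16 + 6 + 14 = 61
Number of machines = 4
Ideal balanced load = 61 / 4 = 15.25

15.25


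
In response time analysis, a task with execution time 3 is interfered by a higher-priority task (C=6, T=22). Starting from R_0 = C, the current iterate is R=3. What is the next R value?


R_next = C + ceil(R_prev / T_hp) * C_hp
ceil(3 / 22) = ceil(0.1364) = 1
Interference = 1 * 6 = 6
R_next = 3 + 6 = 9

9


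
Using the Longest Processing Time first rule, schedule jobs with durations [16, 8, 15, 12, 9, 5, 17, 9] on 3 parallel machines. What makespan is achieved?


Sort jobs in decreasing order (LPT): [17, 16, 15, 12, 9, 9, 8, 5]
Assign each job to the least loaded machine:
  Machine 1: jobs [17, 9, 5], load = 31
  Machine 2: jobs [16, 9, 8], load = 33
  Machine 3: jobs [15, 12], load = 27
Makespan = max load = 33

33


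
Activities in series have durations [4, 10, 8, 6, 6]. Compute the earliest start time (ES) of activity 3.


Activity 3 starts after activities 1 through 2 complete.
Predecessor durations: [4, 10]
ES = 4 + 10 = 14

14


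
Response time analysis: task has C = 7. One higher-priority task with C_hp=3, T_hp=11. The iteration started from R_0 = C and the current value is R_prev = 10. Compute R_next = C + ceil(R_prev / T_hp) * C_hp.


R_next = C + ceil(R_prev / T_hp) * C_hp
ceil(10 / 11) = ceil(0.9091) = 1
Interference = 1 * 3 = 3
R_next = 7 + 3 = 10
R_next = R_prev, so the iteration has converged (response time = 10).

10


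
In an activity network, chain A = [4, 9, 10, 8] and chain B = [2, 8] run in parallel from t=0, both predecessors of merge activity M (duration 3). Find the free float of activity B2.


ES(B2) = sum of predecessors on chain B = 2
EF(B2) = ES + duration = 2 + 8 = 10
Successor of B2 is M. ES(M) = max(sum(A), sum(B)) = max(31, 10) = 31
Free float = ES(successor) - EF(current) = 31 - 10 = 21

21


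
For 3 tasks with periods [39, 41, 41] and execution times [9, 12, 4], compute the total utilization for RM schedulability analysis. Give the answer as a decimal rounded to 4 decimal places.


Compute individual utilizations (exact fractions):
  Task 1: C/T = 9/39 = 3/13 (approx. 0.2308)
  Task 2: C/T = 12/41 (approx. 0.2927)
  Task 3: C/T = 4/41 (approx. 0.0976)
Total utilization U = 3/13 + 12/41 + 4/41 = 331/533
Rounded to 4 decimal places: U = 0.6210
RM (Liu & Layland) bound for 3 tasks = 0.779763; compare with U = 331/533 (approx. 0.621013)
U <= bound, so schedulable by RM sufficient condition.

0.6210


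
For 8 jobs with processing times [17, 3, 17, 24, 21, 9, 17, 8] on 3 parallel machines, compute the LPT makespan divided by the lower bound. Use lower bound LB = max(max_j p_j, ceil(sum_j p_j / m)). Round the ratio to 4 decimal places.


LPT order: [24, 21, 17, 17, 17, 9, 8, 3]
Machine loads after assignment: [41, 38, 37]
LPT makespan = 41
Lower bound = max(max_job, ceil(total/3)) = max(24, 39) = 39
Ratio = 41 / 39 = 1.0513

1.0513


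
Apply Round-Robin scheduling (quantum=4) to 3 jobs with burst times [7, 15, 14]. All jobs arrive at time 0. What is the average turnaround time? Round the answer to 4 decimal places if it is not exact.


Time quantum = 4
Execution trace:
  J1 runs 4 units, time = 4
  J2 runs 4 units, time = 8
  J3 runs 4 units, time = 12
  J1 runs 3 units, time = 15
  J2 runs 4 units, time = 19
  J3 runs 4 units, time = 23
  J2 runs 4 units, time = 27
  J3 runs 4 units, time = 31
  J2 runs 3 units, time = 34
  J3 runs 2 units, time = 36
Finish times: [15, 34, 36]
Average turnaround = 85/3 = 28.3333

28.3333


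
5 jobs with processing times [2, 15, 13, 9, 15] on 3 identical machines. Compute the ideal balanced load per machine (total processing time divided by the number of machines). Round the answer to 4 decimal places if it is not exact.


Total processing time = 2 + 15 + 13 + 9 + 15 = 54
Number of machines = 3
Ideal balanced load = 54 / 3 = 18.0

18.0


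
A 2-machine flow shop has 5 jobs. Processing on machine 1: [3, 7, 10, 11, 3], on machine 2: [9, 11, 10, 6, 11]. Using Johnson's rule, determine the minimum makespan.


Apply Johnson's rule:
  Group 1 (a <= b): [(1, 3, 9), (5, 3, 11), (2, 7, 11), (3, 10, 10)]
  Group 2 (a > b): [(4, 11, 6)]
Optimal job order: [1, 5, 2, 3, 4]
Schedule:
  Job 1: M1 done at 3, M2 done at 12
  Job 5: M1 done at 6, M2 done at 23
  Job 2: M1 done at 13, M2 done at 34
  Job 3: M1 done at 23, M2 done at 44
  Job 4: M1 done at 34, M2 done at 50
Makespan = 50

50


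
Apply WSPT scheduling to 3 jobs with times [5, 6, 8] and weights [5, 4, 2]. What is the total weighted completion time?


Compute p/w ratios and sort ascending (WSPT): [(5, 5), (6, 4), (8, 2)]
Compute weighted completion times:
  Job (p=5,w=5): C=5, w*C=5*5=25
  Job (p=6,w=4): C=11, w*C=4*11=44
  Job (p=8,w=2): C=19, w*C=2*19=38
Total weighted completion time = 107

107


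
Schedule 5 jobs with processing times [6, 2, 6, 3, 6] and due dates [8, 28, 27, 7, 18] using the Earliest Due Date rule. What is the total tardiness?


Sort by due date (EDD order): [(3, 7), (6, 8), (6, 18), (6, 27), (2, 28)]
Compute completion times and tardiness:
  Job 1: p=3, d=7, C=3, tardiness=max(0,3-7)=0
  Job 2: p=6, d=8, C=9, tardiness=max(0,9-8)=1
  Job 3: p=6, d=18, C=15, tardiness=max(0,15-18)=0
  Job 4: p=6, d=27, C=21, tardiness=max(0,21-27)=0
  Job 5: p=2, d=28, C=23, tardiness=max(0,23-28)=0
Total tardiness = 1

1


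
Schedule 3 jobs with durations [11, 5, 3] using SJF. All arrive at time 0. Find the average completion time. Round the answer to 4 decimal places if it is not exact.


SJF order (ascending): [3, 5, 11]
Completion times:
  Job 1: burst=3, C=3
  Job 2: burst=5, C=8
  Job 3: burst=11, C=19
Average completion = 30/3 = 10.0

10.0


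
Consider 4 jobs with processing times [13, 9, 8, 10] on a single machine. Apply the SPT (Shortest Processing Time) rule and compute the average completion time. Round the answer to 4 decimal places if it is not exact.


Sort jobs by processing time (SPT order): [8, 9, 10, 13]
Compute completion times sequentially:
  Job 1: processing = 8, completes at 8
  Job 2: processing = 9, completes at 17
  Job 3: processing = 10, completes at 27
  Job 4: processing = 13, completes at 40
Sum of completion times = 92
Average completion time = 92/4 = 23.0

23.0


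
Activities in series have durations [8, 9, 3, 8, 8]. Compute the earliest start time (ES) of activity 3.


Activity 3 starts after activities 1 through 2 complete.
Predecessor durations: [8, 9]
ES = 8 + 9 = 17

17


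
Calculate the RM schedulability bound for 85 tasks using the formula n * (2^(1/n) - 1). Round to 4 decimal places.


Compute 2^(1/85) = 1.0081880126
Subtract 1: 1.0081880126 - 1 = 0.0081880126
Multiply by n: 85 * 0.0081880126 = 0.6959810710
Round to 4 dp: 0.6960

0.6960


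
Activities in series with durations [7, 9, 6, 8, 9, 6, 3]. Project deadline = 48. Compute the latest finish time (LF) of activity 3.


LF(activity 3) = deadline - sum of successor durations
Successors: activities 4 through 7 with durations [8, 9, 6, 3]
Sum of successor durations = 26
LF = 48 - 26 = 22

22


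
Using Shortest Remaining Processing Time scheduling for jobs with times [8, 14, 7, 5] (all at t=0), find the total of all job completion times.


Since all jobs arrive at t=0, SRPT equals SPT ordering.
SPT order: [5, 7, 8, 14]
Completion times:
  Job 1: p=5, C=5
  Job 2: p=7, C=12
  Job 3: p=8, C=20
  Job 4: p=14, C=34
Total completion time = 5 + 12 + 20 + 34 = 71

71


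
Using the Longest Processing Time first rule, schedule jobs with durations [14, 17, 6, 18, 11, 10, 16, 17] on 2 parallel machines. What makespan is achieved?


Sort jobs in decreasing order (LPT): [18, 17, 17, 16, 14, 11, 10, 6]
Assign each job to the least loaded machine:
  Machine 1: jobs [18, 16, 14, 6], load = 54
  Machine 2: jobs [17, 17, 11, 10], load = 55
Makespan = max load = 55

55


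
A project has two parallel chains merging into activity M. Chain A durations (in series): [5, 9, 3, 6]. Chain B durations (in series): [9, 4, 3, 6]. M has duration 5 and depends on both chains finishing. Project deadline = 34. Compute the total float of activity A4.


Forward pass: ES(A4) = sum of predecessors on chain A = 17
EF = ES + duration = 17 + 6 = 23
Backward pass: LF(M) = deadline = 34; LS(M) = 34 - 5 = 29
LF(A4) = LS(M) - sum(successors on chain A) = 29 - 0 = 29
LS = LF - duration = 29 - 6 = 23
Total float = LS - ES = 23 - 17 = 6

6


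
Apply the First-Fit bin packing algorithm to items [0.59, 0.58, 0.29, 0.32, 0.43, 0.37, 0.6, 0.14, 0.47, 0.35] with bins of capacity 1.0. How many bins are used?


Place items sequentially using First-Fit:
  Item 0.59 -> new Bin 1
  Item 0.58 -> new Bin 2
  Item 0.29 -> Bin 1 (now 0.88)
  Item 0.32 -> Bin 2 (now 0.9)
  Item 0.43 -> new Bin 3
  Item 0.37 -> Bin 3 (now 0.8)
  Item 0.6 -> new Bin 4
  Item 0.14 -> Bin 3 (now 0.94)
  Item 0.47 -> new Bin 5
  Item 0.35 -> Bin 4 (now 0.95)
Total bins used = 5

5
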